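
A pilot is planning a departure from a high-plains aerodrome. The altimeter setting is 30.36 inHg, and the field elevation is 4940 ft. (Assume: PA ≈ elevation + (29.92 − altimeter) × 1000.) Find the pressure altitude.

Pressure correction = (29.92 − 30.36) × 1000 = -440 ft.
Pressure altitude = 4940 + (-440) = 4500 ft.

4500 ft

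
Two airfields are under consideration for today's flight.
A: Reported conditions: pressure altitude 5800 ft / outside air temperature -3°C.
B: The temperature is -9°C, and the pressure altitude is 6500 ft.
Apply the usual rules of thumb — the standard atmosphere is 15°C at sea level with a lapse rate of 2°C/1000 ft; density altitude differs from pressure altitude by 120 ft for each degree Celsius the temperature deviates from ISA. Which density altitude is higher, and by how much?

A: ISA temp = 3.4°C, deviation -6.4°C, DA = 5800 + 120 × (-6.4) = 5032 ft.
B: ISA temp = 2°C, deviation -11°C, DA = 6500 + 120 × (-11) = 5180 ft.
B is higher by 5180 − 5032 = 148 ft.

B by 148 ft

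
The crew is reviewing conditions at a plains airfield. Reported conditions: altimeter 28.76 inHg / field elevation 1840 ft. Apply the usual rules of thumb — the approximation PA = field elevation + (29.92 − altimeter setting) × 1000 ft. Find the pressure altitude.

3000 ft

Pressure correction = (29.92 − 28.76) × 1000 = +1160 ft.
Pressure altitude = 1840 + (+1160) = 3000 ft.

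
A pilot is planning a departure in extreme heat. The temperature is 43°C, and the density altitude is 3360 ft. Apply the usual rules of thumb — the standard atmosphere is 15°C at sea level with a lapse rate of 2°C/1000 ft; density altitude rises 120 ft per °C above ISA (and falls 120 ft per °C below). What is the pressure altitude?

0 ft

DA = PA + 120 × (OAT − (15 − 2·PA/1000)) = PA + 120·OAT − 1800 + 0.24·PA = 1.24·PA + 120·OAT − 1800.
So 1.24·PA = 3360 − 120 × 43 + 1800 = 0.
PA = 0 / 1.24 = 0 ft.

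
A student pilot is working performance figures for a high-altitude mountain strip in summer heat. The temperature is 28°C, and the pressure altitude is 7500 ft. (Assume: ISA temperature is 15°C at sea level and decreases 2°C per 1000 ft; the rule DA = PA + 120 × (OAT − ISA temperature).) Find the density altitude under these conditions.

10860 ft

ISA temperature at 7500 ft = 15 − 2 × (7500/1000) = 0°C.
ISA deviation = 28 − 0 = +28°C.
Density altitude = 7500 + 120 × (28) = 7500 + (+3360) = 10860 ft.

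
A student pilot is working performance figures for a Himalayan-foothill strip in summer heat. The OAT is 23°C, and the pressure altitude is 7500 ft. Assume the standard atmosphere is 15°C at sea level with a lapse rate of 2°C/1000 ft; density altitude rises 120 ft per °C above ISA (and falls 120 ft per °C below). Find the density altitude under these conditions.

10260 ft

ISA temperature at 7500 ft = 15 − 2 × (7500/1000) = 0°C.
ISA deviation = 23 − 0 = +23°C.
Density altitude = 7500 + 120 × (23) = 7500 + (+2760) = 10260 ft.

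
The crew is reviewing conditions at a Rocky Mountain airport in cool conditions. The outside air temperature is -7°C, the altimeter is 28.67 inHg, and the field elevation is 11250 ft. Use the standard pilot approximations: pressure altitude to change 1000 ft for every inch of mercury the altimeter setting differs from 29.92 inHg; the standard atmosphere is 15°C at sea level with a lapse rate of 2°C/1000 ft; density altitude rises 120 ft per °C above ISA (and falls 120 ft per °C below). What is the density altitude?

12860 ft

Pressure altitude = 11250 + (29.92 − 28.67) × 1000 = 11250 + (+1250) = 12500 ft.
ISA temperature at 12500 ft = 15 − 2 × (12500/1000) = -10°C.
ISA deviation = -7 − (-10) = +3°C.
Density altitude = 12500 + 120 × (3) = 12860 ft.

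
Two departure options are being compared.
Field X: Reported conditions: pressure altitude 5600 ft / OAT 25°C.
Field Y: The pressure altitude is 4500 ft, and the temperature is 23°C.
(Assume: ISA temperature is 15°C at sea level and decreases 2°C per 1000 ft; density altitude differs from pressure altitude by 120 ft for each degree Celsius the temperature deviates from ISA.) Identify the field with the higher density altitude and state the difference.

Field X: ISA temp = 3.8°C, deviation +21.2°C, DA = 5600 + 120 × 21.2 = 8144 ft.
Field Y: ISA temp = 6°C, deviation +17°C, DA = 4500 + 120 × 17 = 6540 ft.
Field X is higher by 8144 − 6540 = 1604 ft.

Field X by 1604 ft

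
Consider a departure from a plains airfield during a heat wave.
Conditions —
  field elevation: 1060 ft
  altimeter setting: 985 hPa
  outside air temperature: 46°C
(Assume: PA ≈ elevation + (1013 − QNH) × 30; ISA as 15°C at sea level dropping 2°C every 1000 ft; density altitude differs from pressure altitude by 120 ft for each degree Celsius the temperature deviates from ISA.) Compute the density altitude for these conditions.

6076 ft

Pressure altitude = 1060 + (1013 − 985) × 30 = 1060 + (+840) = 1900 ft.
ISA temperature at 1900 ft = 15 − 2 × (1900/1000) = 11.2°C.
ISA deviation = 46 − 11.2 = +34.8°C.
Density altitude = 1900 + 120 × (34.8) = 6076 ft.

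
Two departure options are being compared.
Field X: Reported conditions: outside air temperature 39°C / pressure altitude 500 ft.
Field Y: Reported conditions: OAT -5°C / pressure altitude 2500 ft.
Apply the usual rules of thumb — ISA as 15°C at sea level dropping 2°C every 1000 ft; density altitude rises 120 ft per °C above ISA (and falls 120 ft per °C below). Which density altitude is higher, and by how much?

Field X by 2800 ft

Field X: ISA temp = 14°C, deviation +25°C, DA = 500 + 120 × 25 = 3500 ft.
Field Y: ISA temp = 10°C, deviation -15°C, DA = 2500 + 120 × (-15) = 700 ft.
Field X is higher by 3500 − 700 = 2800 ft.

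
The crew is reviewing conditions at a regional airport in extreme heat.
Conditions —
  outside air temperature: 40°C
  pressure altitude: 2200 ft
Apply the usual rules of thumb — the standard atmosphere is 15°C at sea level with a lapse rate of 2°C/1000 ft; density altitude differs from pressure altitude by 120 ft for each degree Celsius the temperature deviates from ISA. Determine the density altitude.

5728 ft

ISA temperature at 2200 ft = 15 − 2 × (2200/1000) = 10.6°C.
ISA deviation = 40 − 10.6 = +29.4°C.
Density altitude = 2200 + 120 × (29.4) = 2200 + (+3528) = 5728 ft.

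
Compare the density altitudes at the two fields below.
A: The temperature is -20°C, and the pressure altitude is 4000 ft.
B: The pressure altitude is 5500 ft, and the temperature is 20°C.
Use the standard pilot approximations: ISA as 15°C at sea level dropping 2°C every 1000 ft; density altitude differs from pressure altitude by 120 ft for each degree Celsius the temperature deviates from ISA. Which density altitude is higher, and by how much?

B by 6660 ft

A: ISA temp = 7°C, deviation -27°C, DA = 4000 + 120 × (-27) = 760 ft.
B: ISA temp = 4°C, deviation +16°C, DA = 5500 + 120 × 16 = 7420 ft.
B is higher by 7420 − 760 = 6660 ft.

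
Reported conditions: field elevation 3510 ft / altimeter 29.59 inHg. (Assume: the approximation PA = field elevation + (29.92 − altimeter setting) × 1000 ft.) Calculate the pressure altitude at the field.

Pressure correction = (29.92 − 29.59) × 1000 = +330 ft.
Pressure altitude = 3510 + (+330) = 3840 ft.

3840 ft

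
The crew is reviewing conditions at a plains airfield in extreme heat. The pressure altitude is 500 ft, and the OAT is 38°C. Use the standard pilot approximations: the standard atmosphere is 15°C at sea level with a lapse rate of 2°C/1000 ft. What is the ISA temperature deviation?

ISA+24°C

ISA temperature at 500 ft = 15 − 2 × (500/1000) = 14°C.
Deviation = OAT − ISA = 38 − 14 = +24°C.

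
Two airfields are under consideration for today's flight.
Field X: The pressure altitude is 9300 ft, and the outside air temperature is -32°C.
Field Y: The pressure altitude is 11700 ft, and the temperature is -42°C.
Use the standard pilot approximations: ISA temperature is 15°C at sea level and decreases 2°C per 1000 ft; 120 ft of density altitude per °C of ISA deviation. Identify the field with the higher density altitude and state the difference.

Field X: ISA temp = -3.6°C, deviation -28.4°C, DA = 9300 + 120 × (-28.4) = 5892 ft.
Field Y: ISA temp = -8.4°C, deviation -33.6°C, DA = 11700 + 120 × (-33.6) = 7668 ft.
Field Y is higher by 7668 − 5892 = 1776 ft.

Field Y by 1776 ft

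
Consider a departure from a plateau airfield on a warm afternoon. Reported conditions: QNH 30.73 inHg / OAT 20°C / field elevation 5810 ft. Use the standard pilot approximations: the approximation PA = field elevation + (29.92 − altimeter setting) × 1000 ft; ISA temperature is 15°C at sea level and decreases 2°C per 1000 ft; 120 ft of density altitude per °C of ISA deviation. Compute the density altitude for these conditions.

6800 ft

Pressure altitude = 5810 + (29.92 − 30.73) × 1000 = 5810 + (-810) = 5000 ft.
ISA temperature at 5000 ft = 15 − 2 × (5000/1000) = 5°C.
ISA deviation = 20 − 5 = +15°C.
Density altitude = 5000 + 120 × (15) = 6800 ft.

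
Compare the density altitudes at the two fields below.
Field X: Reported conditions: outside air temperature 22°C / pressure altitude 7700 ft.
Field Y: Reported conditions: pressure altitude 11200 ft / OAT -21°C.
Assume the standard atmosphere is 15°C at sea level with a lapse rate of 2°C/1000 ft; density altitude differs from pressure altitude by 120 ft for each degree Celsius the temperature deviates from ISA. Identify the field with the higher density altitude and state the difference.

Field X by 820 ft

Field X: ISA temp = -0.4°C, deviation +22.4°C, DA = 7700 + 120 × 22.4 = 10388 ft.
Field Y: ISA temp = -7.4°C, deviation -13.6°C, DA = 11200 + 120 × (-13.6) = 9568 ft.
Field X is higher by 10388 − 9568 = 820 ft.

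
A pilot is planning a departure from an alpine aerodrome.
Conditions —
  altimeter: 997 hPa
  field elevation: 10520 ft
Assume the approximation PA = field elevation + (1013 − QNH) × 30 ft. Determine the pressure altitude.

11000 ft

Pressure correction = (1013 − 997) × 30 = +480 ft.
Pressure altitude = 10520 + (+480) = 11000 ft.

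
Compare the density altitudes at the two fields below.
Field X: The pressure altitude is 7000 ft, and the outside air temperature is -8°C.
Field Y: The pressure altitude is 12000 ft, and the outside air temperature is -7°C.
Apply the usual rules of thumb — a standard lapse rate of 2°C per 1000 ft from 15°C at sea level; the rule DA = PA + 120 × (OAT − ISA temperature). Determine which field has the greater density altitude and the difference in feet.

Field X: ISA temp = 1°C, deviation -9°C, DA = 7000 + 120 × (-9) = 5920 ft.
Field Y: ISA temp = -9°C, deviation +2°C, DA = 12000 + 120 × 2 = 12240 ft.
Field Y is higher by 12240 − 5920 = 6320 ft.

Field Y by 6320 ft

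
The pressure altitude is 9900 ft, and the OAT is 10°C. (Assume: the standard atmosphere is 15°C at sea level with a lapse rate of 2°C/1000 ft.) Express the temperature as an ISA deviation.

ISA+14.8°C

ISA temperature at 9900 ft = 15 − 2 × (9900/1000) = -4.8°C.
Deviation = OAT − ISA = 10 − (-4.8) = +14.8°C.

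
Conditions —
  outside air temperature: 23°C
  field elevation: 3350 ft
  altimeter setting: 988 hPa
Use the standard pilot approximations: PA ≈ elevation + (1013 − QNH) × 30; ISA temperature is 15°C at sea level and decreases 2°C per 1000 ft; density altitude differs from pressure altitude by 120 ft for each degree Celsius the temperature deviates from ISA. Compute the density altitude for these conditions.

6044 ft

Pressure altitude = 3350 + (1013 − 988) × 30 = 3350 + (+750) = 4100 ft.
ISA temperature at 4100 ft = 15 − 2 × (4100/1000) = 6.8°C.
ISA deviation = 23 − 6.8 = +16.2°C.
Density altitude = 4100 + 120 × (16.2) = 6044 ft.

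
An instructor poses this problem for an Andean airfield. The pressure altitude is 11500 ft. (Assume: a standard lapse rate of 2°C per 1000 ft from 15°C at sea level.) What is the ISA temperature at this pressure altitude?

-8°C

ISA temperature = 15 − 2 × (11500/1000) = 15 − 23 = -8°C.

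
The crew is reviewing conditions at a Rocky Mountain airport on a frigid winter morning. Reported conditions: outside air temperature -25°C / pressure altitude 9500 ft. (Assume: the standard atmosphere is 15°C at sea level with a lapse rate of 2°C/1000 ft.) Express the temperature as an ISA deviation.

ISA temperature at 9500 ft = 15 − 2 × (9500/1000) = -4°C.
Deviation = OAT − ISA = -25 − (-4) = -21°C.

ISA-21°C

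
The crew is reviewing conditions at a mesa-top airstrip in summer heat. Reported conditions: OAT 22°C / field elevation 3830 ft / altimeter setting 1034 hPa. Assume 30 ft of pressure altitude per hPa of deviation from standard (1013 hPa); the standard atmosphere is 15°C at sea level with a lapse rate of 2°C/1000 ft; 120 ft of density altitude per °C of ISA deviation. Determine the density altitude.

Pressure altitude = 3830 + (1013 − 1034) × 30 = 3830 + (-630) = 3200 ft.
ISA temperature at 3200 ft = 15 − 2 × (3200/1000) = 8.6°C.
ISA deviation = 22 − 8.6 = +13.4°C.
Density altitude = 3200 + 120 × (13.4) = 4808 ft.

4808 ft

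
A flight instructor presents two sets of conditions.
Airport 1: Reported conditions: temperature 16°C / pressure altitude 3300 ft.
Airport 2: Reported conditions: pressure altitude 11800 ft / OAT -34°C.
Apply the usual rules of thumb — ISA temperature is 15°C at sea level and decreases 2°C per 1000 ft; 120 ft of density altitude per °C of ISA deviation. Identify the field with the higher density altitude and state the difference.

Airport 2 by 4540 ft

Airport 1: ISA temp = 8.4°C, deviation +7.6°C, DA = 3300 + 120 × 7.6 = 4212 ft.
Airport 2: ISA temp = -8.6°C, deviation -25.4°C, DA = 11800 + 120 × (-25.4) = 8752 ft.
Airport 2 is higher by 8752 − 4212 = 4540 ft.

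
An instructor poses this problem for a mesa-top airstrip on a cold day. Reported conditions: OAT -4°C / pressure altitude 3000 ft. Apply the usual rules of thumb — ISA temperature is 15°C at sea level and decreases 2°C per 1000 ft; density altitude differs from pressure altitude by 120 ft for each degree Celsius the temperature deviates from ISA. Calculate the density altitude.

ISA temperature at 3000 ft = 15 − 2 × (3000/1000) = 9°C.
ISA deviation = -4 − 9 = -13°C.
Density altitude = 3000 + 120 × (-13) = 3000 + (-1560) = 1440 ft.

1440 ft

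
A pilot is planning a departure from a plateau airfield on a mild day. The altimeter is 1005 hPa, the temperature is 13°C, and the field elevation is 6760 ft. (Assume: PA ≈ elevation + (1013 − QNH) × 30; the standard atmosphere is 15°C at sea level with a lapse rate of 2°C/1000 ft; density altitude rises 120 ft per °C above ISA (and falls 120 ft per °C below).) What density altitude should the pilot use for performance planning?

8440 ft

Pressure altitude = 6760 + (1013 − 1005) × 30 = 6760 + (+240) = 7000 ft.
ISA temperature at 7000 ft = 15 − 2 × (7000/1000) = 1°C.
ISA deviation = 13 − 1 = +12°C.
Density altitude = 7000 + 120 × (12) = 8440 ft.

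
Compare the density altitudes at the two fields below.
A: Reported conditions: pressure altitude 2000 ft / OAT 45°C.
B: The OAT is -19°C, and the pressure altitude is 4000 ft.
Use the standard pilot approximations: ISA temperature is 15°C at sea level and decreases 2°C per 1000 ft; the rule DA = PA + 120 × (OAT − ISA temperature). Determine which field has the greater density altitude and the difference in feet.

A: ISA temp = 11°C, deviation +34°C, DA = 2000 + 120 × 34 = 6080 ft.
B: ISA temp = 7°C, deviation -26°C, DA = 4000 + 120 × (-26) = 880 ft.
A is higher by 6080 − 880 = 5200 ft.

A by 5200 ft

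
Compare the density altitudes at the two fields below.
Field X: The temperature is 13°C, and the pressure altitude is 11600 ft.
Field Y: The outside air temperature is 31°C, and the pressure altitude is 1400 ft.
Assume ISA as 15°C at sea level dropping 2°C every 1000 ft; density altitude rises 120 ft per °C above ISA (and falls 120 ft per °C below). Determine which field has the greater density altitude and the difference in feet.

Field X: ISA temp = -8.2°C, deviation +21.2°C, DA = 11600 + 120 × 21.2 = 14144 ft.
Field Y: ISA temp = 12.2°C, deviation +18.8°C, DA = 1400 + 120 × 18.8 = 3656 ft.
Field X is higher by 14144 − 3656 = 10488 ft.

Field X by 10488 ft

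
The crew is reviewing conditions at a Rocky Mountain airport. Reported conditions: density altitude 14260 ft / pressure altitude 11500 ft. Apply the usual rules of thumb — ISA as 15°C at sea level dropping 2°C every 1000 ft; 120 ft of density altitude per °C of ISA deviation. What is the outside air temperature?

Density altitude − pressure altitude = 14260 − 11500 = +2760 ft.
At 120 ft/°C that is an ISA deviation of 2760/120 = +23°C.
ISA temperature at 11500 ft = 15 − 2 × (11500/1000) = -8°C.
OAT = ISA + deviation = -8 + (+23) = 15°C.

15°C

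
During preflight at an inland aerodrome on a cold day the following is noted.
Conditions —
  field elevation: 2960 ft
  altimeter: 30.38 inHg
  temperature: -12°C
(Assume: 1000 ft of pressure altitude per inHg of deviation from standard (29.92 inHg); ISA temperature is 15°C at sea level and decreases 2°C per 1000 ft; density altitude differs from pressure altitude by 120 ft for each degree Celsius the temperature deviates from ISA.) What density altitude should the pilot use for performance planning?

-140 ft

Pressure altitude = 2960 + (29.92 − 30.38) × 1000 = 2960 + (-460) = 2500 ft.
ISA temperature at 2500 ft = 15 − 2 × (2500/1000) = 10°C.
ISA deviation = -12 − 10 = -22°C.
Density altitude = 2500 + 120 × (-22) = -140 ft.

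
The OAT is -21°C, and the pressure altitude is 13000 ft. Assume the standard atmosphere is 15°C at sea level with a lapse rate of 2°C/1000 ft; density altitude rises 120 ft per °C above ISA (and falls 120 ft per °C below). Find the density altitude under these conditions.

ISA temperature at 13000 ft = 15 − 2 × (13000/1000) = -11°C.
ISA deviation = -21 − (-11) = -10°C.
Density altitude = 13000 + 120 × (-10) = 13000 + (-1200) = 11800 ft.

11800 ft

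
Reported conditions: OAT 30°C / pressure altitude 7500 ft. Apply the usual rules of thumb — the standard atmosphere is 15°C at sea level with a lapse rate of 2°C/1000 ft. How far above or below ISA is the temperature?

ISA temperature at 7500 ft = 15 − 2 × (7500/1000) = 0°C.
Deviation = OAT − ISA = 30 − 0 = +30°C.

ISA+30°C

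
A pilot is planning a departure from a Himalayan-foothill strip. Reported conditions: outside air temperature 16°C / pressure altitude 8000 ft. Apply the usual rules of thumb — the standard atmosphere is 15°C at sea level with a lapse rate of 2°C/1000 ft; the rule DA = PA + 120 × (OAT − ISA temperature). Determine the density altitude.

ISA temperature at 8000 ft = 15 − 2 × (8000/1000) = -1°C.
ISA deviation = 16 − (-1) = +17°C.
Density altitude = 8000 + 120 × (17) = 8000 + (+2040) = 10040 ft.

10040 ft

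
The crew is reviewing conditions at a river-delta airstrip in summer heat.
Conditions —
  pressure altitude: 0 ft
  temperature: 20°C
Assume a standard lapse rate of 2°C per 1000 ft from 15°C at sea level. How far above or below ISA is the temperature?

ISA+5°C

ISA temperature at 0 ft = 15 − 2 × (0/1000) = 15°C.
Deviation = OAT − ISA = 20 − 15 = +5°C.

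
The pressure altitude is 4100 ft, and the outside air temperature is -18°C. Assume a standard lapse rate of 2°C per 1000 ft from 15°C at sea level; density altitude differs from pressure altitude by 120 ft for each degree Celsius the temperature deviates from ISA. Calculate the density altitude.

ISA temperature at 4100 ft = 15 − 2 × (4100/1000) = 6.8°C.
ISA deviation = -18 − 6.8 = -24.8°C.
Density altitude = 4100 + 120 × (-24.8) = 4100 + (-2976) = 1124 ft.

1124 ft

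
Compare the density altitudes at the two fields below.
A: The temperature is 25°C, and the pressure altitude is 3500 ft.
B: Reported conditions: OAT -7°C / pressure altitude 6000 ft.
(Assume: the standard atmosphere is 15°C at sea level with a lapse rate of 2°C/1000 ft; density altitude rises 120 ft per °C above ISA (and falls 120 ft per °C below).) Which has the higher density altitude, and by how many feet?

A by 740 ft

A: ISA temp = 8°C, deviation +17°C, DA = 3500 + 120 × 17 = 5540 ft.
B: ISA temp = 3°C, deviation -10°C, DA = 6000 + 120 × (-10) = 4800 ft.
A is higher by 5540 − 4800 = 740 ft.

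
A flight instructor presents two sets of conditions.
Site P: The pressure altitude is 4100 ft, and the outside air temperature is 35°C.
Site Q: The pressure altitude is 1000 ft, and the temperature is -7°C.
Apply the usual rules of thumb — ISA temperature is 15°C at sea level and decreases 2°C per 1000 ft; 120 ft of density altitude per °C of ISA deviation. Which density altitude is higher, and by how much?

Site P: ISA temp = 6.8°C, deviation +28.2°C, DA = 4100 + 120 × 28.2 = 7484 ft.
Site Q: ISA temp = 13°C, deviation -20°C, DA = 1000 + 120 × (-20) = -1400 ft.
Site P is higher by 7484 − (-1400) = 8884 ft.

Site P by 8884 ft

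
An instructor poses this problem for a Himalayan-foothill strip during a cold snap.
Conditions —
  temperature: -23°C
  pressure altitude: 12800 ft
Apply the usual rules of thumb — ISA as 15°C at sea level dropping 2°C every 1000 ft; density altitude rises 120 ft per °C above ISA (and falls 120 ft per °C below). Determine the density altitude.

ISA temperature at 12800 ft = 15 − 2 × (12800/1000) = -10.6°C.
ISA deviation = -23 − (-10.6) = -12.4°C.
Density altitude = 12800 + 120 × (-12.4) = 12800 + (-1488) = 11312 ft.

11312 ft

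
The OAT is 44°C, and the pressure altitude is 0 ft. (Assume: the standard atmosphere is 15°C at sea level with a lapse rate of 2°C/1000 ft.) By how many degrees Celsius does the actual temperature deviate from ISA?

ISA+29°C

ISA temperature at 0 ft = 15 − 2 × (0/1000) = 15°C.
Deviation = OAT − ISA = 44 − 15 = +29°C.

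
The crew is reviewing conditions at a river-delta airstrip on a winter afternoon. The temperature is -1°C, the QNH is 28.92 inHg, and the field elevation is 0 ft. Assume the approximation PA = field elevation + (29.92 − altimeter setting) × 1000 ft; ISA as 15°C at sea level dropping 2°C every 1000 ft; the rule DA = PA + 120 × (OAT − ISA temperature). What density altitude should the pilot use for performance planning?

Pressure altitude = 0 + (29.92 − 28.92) × 1000 = 0 + (+1000) = 1000 ft.
ISA temperature at 1000 ft = 15 − 2 × (1000/1000) = 13°C.
ISA deviation = -1 − 13 = -14°C.
Density altitude = 1000 + 120 × (-14) = -680 ft.

-680 ft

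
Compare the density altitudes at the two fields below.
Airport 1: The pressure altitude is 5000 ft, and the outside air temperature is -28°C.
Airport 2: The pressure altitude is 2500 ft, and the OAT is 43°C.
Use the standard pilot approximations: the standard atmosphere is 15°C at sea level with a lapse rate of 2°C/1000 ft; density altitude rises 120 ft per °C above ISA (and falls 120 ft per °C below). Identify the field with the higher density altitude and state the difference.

Airport 2 by 5420 ft

Airport 1: ISA temp = 5°C, deviation -33°C, DA = 5000 + 120 × (-33) = 1040 ft.
Airport 2: ISA temp = 10°C, deviation +33°C, DA = 2500 + 120 × 33 = 6460 ft.
Airport 2 is higher by 6460 − 1040 = 5420 ft.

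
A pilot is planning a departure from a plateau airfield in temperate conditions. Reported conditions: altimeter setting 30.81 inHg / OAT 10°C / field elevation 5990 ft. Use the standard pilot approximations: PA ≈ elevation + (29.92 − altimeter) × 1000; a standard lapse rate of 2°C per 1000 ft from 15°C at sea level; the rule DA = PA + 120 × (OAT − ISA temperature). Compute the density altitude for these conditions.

Pressure altitude = 5990 + (29.92 − 30.81) × 1000 = 5990 + (-890) = 5100 ft.
ISA temperature at 5100 ft = 15 − 2 × (5100/1000) = 4.8°C.
ISA deviation = 10 − 4.8 = +5.2°C.
Density altitude = 5100 + 120 × (5.2) = 5724 ft.

5724 ft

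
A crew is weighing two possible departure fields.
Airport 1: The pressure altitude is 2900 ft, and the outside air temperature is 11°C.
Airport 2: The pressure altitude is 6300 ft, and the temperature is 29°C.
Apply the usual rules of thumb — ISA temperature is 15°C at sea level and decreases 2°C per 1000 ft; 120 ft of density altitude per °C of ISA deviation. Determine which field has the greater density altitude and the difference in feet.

Airport 1: ISA temp = 9.2°C, deviation +1.8°C, DA = 2900 + 120 × 1.8 = 3116 ft.
Airport 2: ISA temp = 2.4°C, deviation +26.6°C, DA = 6300 + 120 × 26.6 = 9492 ft.
Airport 2 is higher by 9492 − 3116 = 6376 ft.

Airport 2 by 6376 ft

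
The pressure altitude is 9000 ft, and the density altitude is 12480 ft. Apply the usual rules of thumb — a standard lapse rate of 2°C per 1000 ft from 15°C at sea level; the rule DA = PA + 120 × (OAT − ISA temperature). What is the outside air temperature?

Density altitude − pressure altitude = 12480 − 9000 = +3480 ft.
At 120 ft/°C that is an ISA deviation of 3480/120 = +29°C.
ISA temperature at 9000 ft = 15 − 2 × (9000/1000) = -3°C.
OAT = ISA + deviation = -3 + (+29) = 26°C.

26°C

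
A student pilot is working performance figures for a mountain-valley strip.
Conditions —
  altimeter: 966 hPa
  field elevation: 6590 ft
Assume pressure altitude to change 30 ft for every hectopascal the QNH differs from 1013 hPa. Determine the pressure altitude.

8000 ft

Pressure correction = (1013 − 966) × 30 = +1410 ft.
Pressure altitude = 6590 + (+1410) = 8000 ft.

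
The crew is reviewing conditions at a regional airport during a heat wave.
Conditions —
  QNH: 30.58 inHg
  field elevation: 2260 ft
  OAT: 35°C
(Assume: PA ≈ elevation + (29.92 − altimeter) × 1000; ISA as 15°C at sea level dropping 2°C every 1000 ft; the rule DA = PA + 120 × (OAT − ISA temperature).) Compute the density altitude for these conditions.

Pressure altitude = 2260 + (29.92 − 30.58) × 1000 = 2260 + (-660) = 1600 ft.
ISA temperature at 1600 ft = 15 − 2 × (1600/1000) = 11.8°C.
ISA deviation = 35 − 11.8 = +23.2°C.
Density altitude = 1600 + 120 × (23.2) = 4384 ft.

4384 ft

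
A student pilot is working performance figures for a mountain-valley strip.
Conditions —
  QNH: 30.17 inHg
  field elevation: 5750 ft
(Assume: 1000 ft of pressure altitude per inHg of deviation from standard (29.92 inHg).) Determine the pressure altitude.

Pressure correction = (29.92 − 30.17) × 1000 = -250 ft.
Pressure altitude = 5750 + (-250) = 5500 ft.

5500 ft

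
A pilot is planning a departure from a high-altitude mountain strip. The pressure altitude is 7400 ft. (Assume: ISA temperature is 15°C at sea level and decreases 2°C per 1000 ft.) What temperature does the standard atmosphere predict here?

ISA temperature = 15 − 2 × (7400/1000) = 15 − 14.8 = 0.2°C.

0.2°C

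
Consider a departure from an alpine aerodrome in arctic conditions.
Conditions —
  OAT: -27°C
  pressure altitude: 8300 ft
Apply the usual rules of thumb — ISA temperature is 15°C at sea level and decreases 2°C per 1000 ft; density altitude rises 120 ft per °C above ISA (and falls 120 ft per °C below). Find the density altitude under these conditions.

ISA temperature at 8300 ft = 15 − 2 × (8300/1000) = -1.6°C.
ISA deviation = -27 − (-1.6) = -25.4°C.
Density altitude = 8300 + 120 × (-25.4) = 8300 + (-3048) = 5252 ft.

5252 ft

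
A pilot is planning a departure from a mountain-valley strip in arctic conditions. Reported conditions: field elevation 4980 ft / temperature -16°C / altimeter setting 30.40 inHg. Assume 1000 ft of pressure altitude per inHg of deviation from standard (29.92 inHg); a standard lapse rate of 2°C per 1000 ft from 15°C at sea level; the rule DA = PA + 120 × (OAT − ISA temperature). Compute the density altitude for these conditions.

Pressure altitude = 4980 + (29.92 − 30.40) × 1000 = 4980 + (-480) = 4500 ft.
ISA temperature at 4500 ft = 15 − 2 × (4500/1000) = 6°C.
ISA deviation = -16 − 6 = -22°C.
Density altitude = 4500 + 120 × (-22) = 1860 ft.

1860 ft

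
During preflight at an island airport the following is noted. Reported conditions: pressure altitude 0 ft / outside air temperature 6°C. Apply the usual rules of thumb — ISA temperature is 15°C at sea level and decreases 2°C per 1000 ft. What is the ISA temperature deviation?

ISA temperature at 0 ft = 15 − 2 × (0/1000) = 15°C.
Deviation = OAT − ISA = 6 − 15 = -9°C.

ISA-9°C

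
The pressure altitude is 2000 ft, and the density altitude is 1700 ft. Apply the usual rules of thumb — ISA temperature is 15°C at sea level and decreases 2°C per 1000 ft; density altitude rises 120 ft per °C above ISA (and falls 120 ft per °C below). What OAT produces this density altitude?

8.5°C

Density altitude − pressure altitude = 1700 − 2000 = -300 ft.
At 120 ft/°C that is an ISA deviation of -300/120 = -2.5°C.
ISA temperature at 2000 ft = 15 − 2 × (2000/1000) = 11°C.
OAT = ISA + deviation = 11 + (-2.5) = 8.5°C.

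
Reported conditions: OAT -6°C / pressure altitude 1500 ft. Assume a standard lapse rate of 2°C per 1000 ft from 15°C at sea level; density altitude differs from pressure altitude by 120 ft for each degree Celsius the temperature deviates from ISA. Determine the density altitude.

-660 ft

ISA temperature at 1500 ft = 15 − 2 × (1500/1000) = 12°C.
ISA deviation = -6 − 12 = -18°C.
Density altitude = 1500 + 120 × (-18) = 1500 + (-2160) = -660 ft.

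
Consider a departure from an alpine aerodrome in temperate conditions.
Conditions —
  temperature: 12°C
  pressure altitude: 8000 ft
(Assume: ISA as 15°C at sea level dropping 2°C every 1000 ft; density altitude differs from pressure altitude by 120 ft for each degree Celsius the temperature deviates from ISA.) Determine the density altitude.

ISA temperature at 8000 ft = 15 − 2 × (8000/1000) = -1°C.
ISA deviation = 12 − (-1) = +13°C.
Density altitude = 8000 + 120 × (13) = 8000 + (+1560) = 9560 ft.

9560 ft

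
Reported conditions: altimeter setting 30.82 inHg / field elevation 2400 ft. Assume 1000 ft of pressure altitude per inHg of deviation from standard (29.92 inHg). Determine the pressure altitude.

1500 ft

Pressure correction = (29.92 − 30.82) × 1000 = -900 ft.
Pressure altitude = 2400 + (-900) = 1500 ft.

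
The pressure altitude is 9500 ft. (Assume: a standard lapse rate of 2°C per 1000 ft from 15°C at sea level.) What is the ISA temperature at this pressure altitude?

-4°C

ISA temperature = 15 − 2 × (9500/1000) = 15 − 19 = -4°C.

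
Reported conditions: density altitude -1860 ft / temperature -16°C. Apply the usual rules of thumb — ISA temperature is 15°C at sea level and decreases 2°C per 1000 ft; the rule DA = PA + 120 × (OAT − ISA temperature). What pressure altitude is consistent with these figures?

DA = PA + 120 × (OAT − (15 − 2·PA/1000)) = PA + 120·OAT − 1800 + 0.24·PA = 1.24·PA + 120·OAT − 1800.
So 1.24·PA = -1860 − 120 × (-16) + 1800 = 1860.
PA = 1860 / 1.24 = 1500 ft.

1500 ft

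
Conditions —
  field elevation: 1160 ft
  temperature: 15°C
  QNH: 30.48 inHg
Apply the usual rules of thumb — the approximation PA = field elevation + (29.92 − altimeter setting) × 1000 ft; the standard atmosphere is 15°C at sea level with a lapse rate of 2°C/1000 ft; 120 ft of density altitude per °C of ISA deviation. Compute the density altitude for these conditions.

744 ft

Pressure altitude = 1160 + (29.92 − 30.48) × 1000 = 1160 + (-560) = 600 ft.
ISA temperature at 600 ft = 15 − 2 × (600/1000) = 13.8°C.
ISA deviation = 15 − 13.8 = +1.2°C.
Density altitude = 600 + 120 × (1.2) = 744 ft.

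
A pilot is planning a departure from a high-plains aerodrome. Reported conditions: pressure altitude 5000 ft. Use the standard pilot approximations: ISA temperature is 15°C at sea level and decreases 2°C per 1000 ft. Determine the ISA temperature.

ISA temperature = 15 − 2 × (5000/1000) = 15 − 10 = 5°C.

5°C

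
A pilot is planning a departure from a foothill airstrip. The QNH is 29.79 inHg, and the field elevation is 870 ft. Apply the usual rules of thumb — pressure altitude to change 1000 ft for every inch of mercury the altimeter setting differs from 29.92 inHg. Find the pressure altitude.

Pressure correction = (29.92 − 29.79) × 1000 = +130 ft.
Pressure altitude = 870 + (+130) = 1000 ft.

1000 ft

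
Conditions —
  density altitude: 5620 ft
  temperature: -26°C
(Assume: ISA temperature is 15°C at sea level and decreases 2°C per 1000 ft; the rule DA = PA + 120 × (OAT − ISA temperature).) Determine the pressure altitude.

DA = PA + 120 × (OAT − (15 − 2·PA/1000)) = PA + 120·OAT − 1800 + 0.24·PA = 1.24·PA + 120·OAT − 1800.
So 1.24·PA = 5620 − 120 × (-26) + 1800 = 10540.
PA = 10540 / 1.24 = 8500 ft.

8500 ft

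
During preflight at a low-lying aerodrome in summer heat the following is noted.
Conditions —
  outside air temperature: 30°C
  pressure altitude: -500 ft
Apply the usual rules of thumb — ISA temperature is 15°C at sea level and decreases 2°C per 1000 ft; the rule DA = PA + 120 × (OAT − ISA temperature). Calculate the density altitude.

1180 ft

ISA temperature at -500 ft = 15 − 2 × (-500/1000) = 16°C.
ISA deviation = 30 − 16 = +14°C.
Density altitude = -500 + 120 × (14) = -500 + (+1680) = 1180 ft.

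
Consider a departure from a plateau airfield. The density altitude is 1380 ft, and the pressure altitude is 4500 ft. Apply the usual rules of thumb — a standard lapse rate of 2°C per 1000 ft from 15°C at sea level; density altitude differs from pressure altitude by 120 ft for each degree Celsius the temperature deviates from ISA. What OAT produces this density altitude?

-20°C

Density altitude − pressure altitude = 1380 − 4500 = -3120 ft.
At 120 ft/°C that is an ISA deviation of -3120/120 = -26°C.
ISA temperature at 4500 ft = 15 − 2 × (4500/1000) = 6°C.
OAT = ISA + deviation = 6 + (-26) = -20°C.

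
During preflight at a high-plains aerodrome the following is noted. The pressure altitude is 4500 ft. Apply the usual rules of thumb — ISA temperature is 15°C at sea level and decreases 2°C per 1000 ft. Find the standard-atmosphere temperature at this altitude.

6°C

ISA temperature = 15 − 2 × (4500/1000) = 15 − 9 = 6°C.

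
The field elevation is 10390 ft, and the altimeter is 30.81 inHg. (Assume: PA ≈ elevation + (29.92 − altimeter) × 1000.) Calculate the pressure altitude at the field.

Pressure correction = (29.92 − 30.81) × 1000 = -890 ft.
Pressure altitude = 10390 + (-890) = 9500 ft.

9500 ft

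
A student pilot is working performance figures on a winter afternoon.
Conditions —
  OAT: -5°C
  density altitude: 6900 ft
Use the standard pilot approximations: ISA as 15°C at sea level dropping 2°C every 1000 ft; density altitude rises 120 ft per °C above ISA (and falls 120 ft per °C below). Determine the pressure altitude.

DA = PA + 120 × (OAT − (15 − 2·PA/1000)) = PA + 120·OAT − 1800 + 0.24·PA = 1.24·PA + 120·OAT − 1800.
So 1.24·PA = 6900 − 120 × (-5) + 1800 = 9300.
PA = 9300 / 1.24 = 7500 ft.

7500 ft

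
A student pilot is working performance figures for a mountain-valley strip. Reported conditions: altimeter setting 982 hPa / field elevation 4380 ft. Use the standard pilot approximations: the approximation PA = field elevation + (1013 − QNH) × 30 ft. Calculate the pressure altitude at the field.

5310 ft

Pressure correction = (1013 − 982) × 30 = +930 ft.
Pressure altitude = 4380 + (+930) = 5310 ft.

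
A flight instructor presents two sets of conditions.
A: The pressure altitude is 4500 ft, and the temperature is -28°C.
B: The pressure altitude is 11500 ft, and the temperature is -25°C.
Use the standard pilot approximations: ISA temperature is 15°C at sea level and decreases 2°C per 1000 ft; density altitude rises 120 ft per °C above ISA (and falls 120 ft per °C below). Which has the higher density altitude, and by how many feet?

B by 9040 ft

A: ISA temp = 6°C, deviation -34°C, DA = 4500 + 120 × (-34) = 420 ft.
B: ISA temp = -8°C, deviation -17°C, DA = 11500 + 120 × (-17) = 9460 ft.
B is higher by 9460 − 420 = 9040 ft.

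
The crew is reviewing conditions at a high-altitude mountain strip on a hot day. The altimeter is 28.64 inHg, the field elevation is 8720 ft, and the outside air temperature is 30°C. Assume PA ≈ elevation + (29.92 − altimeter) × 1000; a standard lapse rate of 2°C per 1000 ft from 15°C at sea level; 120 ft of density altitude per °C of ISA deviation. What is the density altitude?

14200 ft

Pressure altitude = 8720 + (29.92 − 28.64) × 1000 = 8720 + (+1280) = 10000 ft.
ISA temperature at 10000 ft = 15 − 2 × (10000/1000) = -5°C.
ISA deviation = 30 − (-5) = +35°C.
Density altitude = 10000 + 120 × (35) = 14200 ft.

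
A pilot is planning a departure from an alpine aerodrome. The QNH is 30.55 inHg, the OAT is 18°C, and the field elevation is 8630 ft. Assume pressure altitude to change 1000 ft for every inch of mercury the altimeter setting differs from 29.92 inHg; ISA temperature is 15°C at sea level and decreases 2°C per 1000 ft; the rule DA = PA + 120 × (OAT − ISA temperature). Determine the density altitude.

Pressure altitude = 8630 + (29.92 − 30.55) × 1000 = 8630 + (-630) = 8000 ft.
ISA temperature at 8000 ft = 15 − 2 × (8000/1000) = -1°C.
ISA deviation = 18 − (-1) = +19°C.
Density altitude = 8000 + 120 × (19) = 10280 ft.

10280 ft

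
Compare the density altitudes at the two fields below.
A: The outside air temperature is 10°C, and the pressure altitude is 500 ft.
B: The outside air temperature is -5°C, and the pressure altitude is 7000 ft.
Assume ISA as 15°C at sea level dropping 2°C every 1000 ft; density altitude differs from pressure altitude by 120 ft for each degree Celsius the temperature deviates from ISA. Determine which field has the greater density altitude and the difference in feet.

A: ISA temp = 14°C, deviation -4°C, DA = 500 + 120 × (-4) = 20 ft.
B: ISA temp = 1°C, deviation -6°C, DA = 7000 + 120 × (-6) = 6280 ft.
B is higher by 6280 − 20 = 6260 ft.

B by 6260 ft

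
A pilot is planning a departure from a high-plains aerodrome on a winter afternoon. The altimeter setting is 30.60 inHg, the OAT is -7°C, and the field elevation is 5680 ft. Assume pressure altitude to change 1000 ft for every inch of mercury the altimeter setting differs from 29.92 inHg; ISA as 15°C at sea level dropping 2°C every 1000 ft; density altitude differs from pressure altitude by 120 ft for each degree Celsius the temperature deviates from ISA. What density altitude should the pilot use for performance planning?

3560 ft

Pressure altitude = 5680 + (29.92 − 30.60) × 1000 = 5680 + (-680) = 5000 ft.
ISA temperature at 5000 ft = 15 − 2 × (5000/1000) = 5°C.
ISA deviation = -7 − 5 = -12°C.
Density altitude = 5000 + 120 × (-12) = 3560 ft.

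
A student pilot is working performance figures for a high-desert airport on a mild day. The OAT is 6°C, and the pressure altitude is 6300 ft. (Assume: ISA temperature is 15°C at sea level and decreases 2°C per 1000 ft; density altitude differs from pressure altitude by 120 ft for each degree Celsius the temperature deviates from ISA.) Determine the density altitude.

ISA temperature at 6300 ft = 15 − 2 × (6300/1000) = 2.4°C.
ISA deviation = 6 − 2.4 = +3.6°C.
Density altitude = 6300 + 120 × (3.6) = 6300 + (+432) = 6732 ft.

6732 ft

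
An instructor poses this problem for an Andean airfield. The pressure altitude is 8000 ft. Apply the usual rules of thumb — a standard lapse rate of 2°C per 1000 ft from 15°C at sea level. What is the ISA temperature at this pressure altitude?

ISA temperature = 15 − 2 × (8000/1000) = 15 − 16 = -1°C.

-1°C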